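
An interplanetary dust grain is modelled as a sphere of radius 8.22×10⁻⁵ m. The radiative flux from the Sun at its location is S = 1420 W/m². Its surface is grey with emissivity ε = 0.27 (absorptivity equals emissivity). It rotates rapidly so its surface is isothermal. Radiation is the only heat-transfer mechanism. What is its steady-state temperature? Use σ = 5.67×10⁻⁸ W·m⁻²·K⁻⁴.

At equilibrium, absorbed power = emitted power.
Absorbing cross-section = πr² = 2.123×10⁻⁸ m²; emitting surface = 4πr² = 8.491×10⁻⁸ m² (ratio 4).
εS·A_cross = εσ·A_surf·T⁴  ⇒  T⁴ = S/(4σ)   (ε cancels).
T⁴ = 1420/(4·5.67×10⁻⁸) = 6.261×10⁹ K⁴.
T = (6.261×10⁹)^(1/4).

T ≈ 281 K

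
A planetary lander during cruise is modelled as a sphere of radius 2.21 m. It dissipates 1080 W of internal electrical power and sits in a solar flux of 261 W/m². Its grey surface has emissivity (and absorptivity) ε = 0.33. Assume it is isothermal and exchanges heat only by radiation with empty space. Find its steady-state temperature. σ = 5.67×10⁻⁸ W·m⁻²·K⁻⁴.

At steady state, absorbed solar power + internal power = radiated power.
Absorbed: α·S·A_cross = 0.33·261·15.34 = 1322 W (cross-section πr²).
Total input = 1322 + 1080 = 2402 W.
Radiated: εσ·A_surf·T⁴ with A_surf = 4πr² = 61.38 m².
T⁴ = 2402/(0.33·5.67×10⁻⁸·61.38) = 2.091×10⁹ K⁴.

T ≈ 214 K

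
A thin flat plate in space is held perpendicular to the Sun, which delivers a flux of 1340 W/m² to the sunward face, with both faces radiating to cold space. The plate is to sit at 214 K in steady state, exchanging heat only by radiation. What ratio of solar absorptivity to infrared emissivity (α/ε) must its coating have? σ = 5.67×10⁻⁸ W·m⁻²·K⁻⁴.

Balance: αS·A = εσ·2A·T⁴ ⇒ α/ε = 2σT⁴/S.
α/ε = 2·5.67×10⁻⁸·(214)⁴/1340 = 2·5.67×10⁻⁸·2.097×10⁹/1340.

α/ε ≈ 0.177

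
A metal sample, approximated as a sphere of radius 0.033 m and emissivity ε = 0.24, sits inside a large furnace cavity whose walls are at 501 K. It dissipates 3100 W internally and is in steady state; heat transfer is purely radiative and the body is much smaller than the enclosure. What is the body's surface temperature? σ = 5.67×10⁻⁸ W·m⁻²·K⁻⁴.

For a small grey body in a large enclosure, net radiated power = εσA(T⁴ − T_w⁴).
Steady state: P = εσA(T⁴ − T_w⁴) with A = 4πr² = 0.01368 m².
T⁴ = P/(εσA) + T_w⁴ = 3100/(0.24·5.67×10⁻⁸·0.01368) + (501)⁴
    = 1.665×10¹³ + 6.300×10¹⁰ = 1.671×10¹³ K⁴.

T ≈ 2020 K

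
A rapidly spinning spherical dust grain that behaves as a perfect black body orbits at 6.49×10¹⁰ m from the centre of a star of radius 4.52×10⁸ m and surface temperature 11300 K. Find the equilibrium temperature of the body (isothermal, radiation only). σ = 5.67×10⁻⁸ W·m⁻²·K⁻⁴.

T ≈ 667 K

The star's surface emits σT_*⁴; at distance d the flux is S = σT_*⁴(R_*/d)².
S = 5.67×10⁻⁸·(11300)⁴·(4.52×10⁸/6.49×10¹⁰)² = 44840 W/m².
For an isothermal sphere T⁴ = (1−a)S/(4σ) = 1.977×10¹¹ K⁴.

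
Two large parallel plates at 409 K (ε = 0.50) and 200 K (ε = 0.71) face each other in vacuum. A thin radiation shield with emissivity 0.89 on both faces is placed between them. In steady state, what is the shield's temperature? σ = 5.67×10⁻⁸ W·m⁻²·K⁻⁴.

T_s ≈ 335 K

In steady state the net flux on the hot side equals that on the cold side.
σ(T₁⁴−T_s⁴)/D₁ = σ(T_s⁴−T₂⁴)/D₂, with D₁ = 1/ε₁+1/ε_s−1 = 2.124, D₂ = 1/ε_s+1/ε₂−1 = 1.532.
Solve for T_s⁴: T_s⁴ = (D₂·T₁⁴ + D₁·T₂⁴)/(D₁+D₂) = 1.266×10¹⁰ K⁴.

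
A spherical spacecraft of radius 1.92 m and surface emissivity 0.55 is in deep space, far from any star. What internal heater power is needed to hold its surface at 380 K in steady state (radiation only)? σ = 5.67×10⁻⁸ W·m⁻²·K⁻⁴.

P ≈ 30100 W

P = εσ·4πr²·T⁴.
4πr² = 46.32 m²; T⁴ = 2.085×10¹⁰ K⁴.
P = 0.55·5.67×10⁻⁸·46.32·2.085×10¹⁰.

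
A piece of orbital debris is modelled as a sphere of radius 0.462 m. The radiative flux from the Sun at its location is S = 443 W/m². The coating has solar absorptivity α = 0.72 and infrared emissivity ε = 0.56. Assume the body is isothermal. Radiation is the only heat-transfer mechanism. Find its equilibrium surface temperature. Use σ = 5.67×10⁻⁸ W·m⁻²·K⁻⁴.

At equilibrium, absorbed power = emitted power.
Absorbing cross-section = πr² = 0.6706 m²; emitting surface = 4πr² = 2.682 m² (ratio 4).
αS·A_cross = εσ·A_surf·T⁴  ⇒  T⁴ = αS/(ε·4σ).
T⁴ = 0.720·443/(0.56·4·5.67×10⁻⁸) = 2.511×10⁹ K⁴.
T = (2.511×10⁹)^(1/4).

T ≈ 224 K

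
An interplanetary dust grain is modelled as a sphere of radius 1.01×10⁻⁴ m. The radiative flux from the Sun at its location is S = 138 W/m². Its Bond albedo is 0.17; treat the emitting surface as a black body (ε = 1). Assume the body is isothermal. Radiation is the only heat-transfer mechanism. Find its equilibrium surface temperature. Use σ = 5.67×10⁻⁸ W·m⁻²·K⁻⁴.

At equilibrium, absorbed power = emitted power.
Absorbing cross-section = πr² = 3.205×10⁻⁸ m²; emitting surface = 4πr² = 1.282×10⁻⁷ m² (ratio 4).
(1−a)S·A_cross = εσ·A_surf·T⁴  ⇒  T⁴ = (1−a)S/(4σ).
T⁴ = 0.830·138/(4·5.67×10⁻⁸) = 5.050×10⁸ K⁴.
T = (5.050×10⁸)^(1/4).

T ≈ 150 K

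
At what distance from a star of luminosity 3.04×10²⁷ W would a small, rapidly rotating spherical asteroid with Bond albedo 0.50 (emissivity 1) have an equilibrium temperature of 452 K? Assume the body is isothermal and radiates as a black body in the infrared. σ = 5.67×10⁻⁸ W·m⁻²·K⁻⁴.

For an isothermal black-emitting sphere, (1−a)S·πr² = σ·4πr²·T⁴ ⇒ S = 4σT⁴/(1−a).
S = 4·5.67×10⁻⁸·(452)⁴/0.500 = 18930 W/m².
Flux falls as S = L/(4πd²), so d = √(L/(4πS)) = √(3.04×10²⁷/(4π·18930)).

d ≈ 1.13×10¹¹ m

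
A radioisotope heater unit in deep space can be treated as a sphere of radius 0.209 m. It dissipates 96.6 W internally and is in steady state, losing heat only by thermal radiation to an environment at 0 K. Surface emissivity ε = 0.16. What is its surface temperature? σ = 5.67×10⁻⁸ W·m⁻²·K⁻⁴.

Steady state: internal power = radiated power, P = εσA T⁴.
Radiating area A = 4πr² = 0.5489 m².
T⁴ = P/(εσA) = 96.6/(0.16·5.67×10⁻⁸·0.5489) = 1.940×10¹⁰ K⁴.
T = (1.940×10¹⁰)^(1/4).

T ≈ 373 K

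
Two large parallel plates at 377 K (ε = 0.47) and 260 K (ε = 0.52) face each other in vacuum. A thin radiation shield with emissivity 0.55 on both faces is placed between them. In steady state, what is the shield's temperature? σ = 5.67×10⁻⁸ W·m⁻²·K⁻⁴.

In steady state the net flux on the hot side equals that on the cold side.
σ(T₁⁴−T_s⁴)/D₁ = σ(T_s⁴−T₂⁴)/D₂, with D₁ = 1/ε₁+1/ε_s−1 = 2.946, D₂ = 1/ε_s+1/ε₂−1 = 2.741.
Solve for T_s⁴: T_s⁴ = (D₂·T₁⁴ + D₁·T₂⁴)/(D₁+D₂) = 1.210×10¹⁰ K⁴.

T_s ≈ 332 K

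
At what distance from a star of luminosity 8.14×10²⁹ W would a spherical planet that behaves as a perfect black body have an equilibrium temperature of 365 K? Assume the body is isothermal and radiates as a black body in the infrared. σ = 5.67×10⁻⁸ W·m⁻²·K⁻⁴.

d ≈ 4.01×10¹² m

For an isothermal black-emitting sphere, (1−a)S·πr² = σ·4πr²·T⁴ ⇒ S = 4σT⁴/(1−a).
S = 4·5.67×10⁻⁸·(365)⁴/1.00 = 4025 W/m².
Flux falls as S = L/(4πd²), so d = √(L/(4πS)) = √(8.14×10²⁹/(4π·4025)).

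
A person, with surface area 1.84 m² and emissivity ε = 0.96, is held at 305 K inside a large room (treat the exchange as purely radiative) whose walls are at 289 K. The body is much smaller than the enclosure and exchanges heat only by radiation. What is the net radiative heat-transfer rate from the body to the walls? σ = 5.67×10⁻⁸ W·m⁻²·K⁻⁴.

For a small grey body in a large enclosure: P_net = εσA(T_body⁴ − T_wall⁴).
A = 1.84 m²; T_body⁴ − T_wall⁴ = 8.654×10⁹ − 6.976×10⁹ = 1.678×10⁹ K⁴.
|P_net| = 0.96·5.67×10⁻⁸·1.840·1.678×10⁹.

P_net ≈ 168 W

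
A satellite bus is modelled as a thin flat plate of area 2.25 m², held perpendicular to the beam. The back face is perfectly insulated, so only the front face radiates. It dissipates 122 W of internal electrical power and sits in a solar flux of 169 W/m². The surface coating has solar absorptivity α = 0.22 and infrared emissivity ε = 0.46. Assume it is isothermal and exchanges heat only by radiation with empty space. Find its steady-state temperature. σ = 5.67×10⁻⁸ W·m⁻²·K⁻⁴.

T ≈ 243 K

At steady state, absorbed solar power + internal power = radiated power.
Absorbed: α·S·A_cross = 0.22·169·2.250 = 83.66 W (cross-section A).
Total input = 83.66 + 122 = 205.7 W.
Radiated: εσ·A_surf·T⁴ with A_surf = A = 2.250 m².
T⁴ = 205.7/(0.46·5.67×10⁻⁸·2.250) = 3.504×10⁹ K⁴.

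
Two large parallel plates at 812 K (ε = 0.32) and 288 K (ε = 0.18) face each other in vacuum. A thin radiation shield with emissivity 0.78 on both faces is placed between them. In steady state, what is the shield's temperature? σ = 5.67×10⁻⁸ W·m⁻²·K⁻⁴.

In steady state the net flux on the hot side equals that on the cold side.
σ(T₁⁴−T_s⁴)/D₁ = σ(T_s⁴−T₂⁴)/D₂, with D₁ = 1/ε₁+1/ε_s−1 = 3.407, D₂ = 1/ε_s+1/ε₂−1 = 5.838.
Solve for T_s⁴: T_s⁴ = (D₂·T₁⁴ + D₁·T₂⁴)/(D₁+D₂) = 2.771×10¹¹ K⁴.

T_s ≈ 726 K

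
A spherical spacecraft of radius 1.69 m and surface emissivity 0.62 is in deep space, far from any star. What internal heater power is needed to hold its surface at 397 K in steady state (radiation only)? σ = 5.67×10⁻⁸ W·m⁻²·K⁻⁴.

P = εσ·4πr²·T⁴.
4πr² = 35.89 m²; T⁴ = 2.484×10¹⁰ K⁴.
P = 0.62·5.67×10⁻⁸·35.89·2.484×10¹⁰.

P ≈ 31300 W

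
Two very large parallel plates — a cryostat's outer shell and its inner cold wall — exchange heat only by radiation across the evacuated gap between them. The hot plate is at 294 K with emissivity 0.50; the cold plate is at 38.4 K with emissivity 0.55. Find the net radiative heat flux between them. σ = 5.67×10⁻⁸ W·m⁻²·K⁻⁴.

For two infinite grey parallel plates, q = σ(T₁⁴ − T₂⁴)/(1/ε₁ + 1/ε₂ − 1).
T₁⁴ − T₂⁴ = 7.471×10⁹ − 2.174×10⁶ = 7.469×10⁹ K⁴.
1/ε₁ + 1/ε₂ − 1 = 2.000 + 1.818 − 1 = 2.818.
q = 5.67×10⁻⁸ × 7.469×10⁹ / 2.818.

q ≈ 150 W/m²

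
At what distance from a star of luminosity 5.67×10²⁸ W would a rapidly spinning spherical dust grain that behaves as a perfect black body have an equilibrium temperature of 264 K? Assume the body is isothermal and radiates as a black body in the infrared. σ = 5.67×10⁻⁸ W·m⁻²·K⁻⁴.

For an isothermal black-emitting sphere, (1−a)S·πr² = σ·4πr²·T⁴ ⇒ S = 4σT⁴/(1−a).
S = 4·5.67×10⁻⁸·(264)⁴/1.00 = 1102 W/m².
Flux falls as S = L/(4πd²), so d = √(L/(4πS)) = √(5.67×10²⁸/(4π·1102)).

d ≈ 2.02×10¹² m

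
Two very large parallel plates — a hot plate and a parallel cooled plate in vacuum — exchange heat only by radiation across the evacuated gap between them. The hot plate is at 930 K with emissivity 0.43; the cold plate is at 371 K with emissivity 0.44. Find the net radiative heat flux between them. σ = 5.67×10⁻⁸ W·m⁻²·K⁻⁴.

q ≈ 11500 W/m²

For two infinite grey parallel plates, q = σ(T₁⁴ − T₂⁴)/(1/ε₁ + 1/ε₂ − 1).
T₁⁴ − T₂⁴ = 7.481×10¹¹ − 1.895×10¹⁰ = 7.291×10¹¹ K⁴.
1/ε₁ + 1/ε₂ − 1 = 2.326 + 2.273 − 1 = 3.598.
q = 5.67×10⁻⁸ × 7.291×10¹¹ / 3.598.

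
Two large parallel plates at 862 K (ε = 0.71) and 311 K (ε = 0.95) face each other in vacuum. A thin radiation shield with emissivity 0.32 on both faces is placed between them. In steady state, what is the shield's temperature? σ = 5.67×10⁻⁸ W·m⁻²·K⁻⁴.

T_s ≈ 718 K

In steady state the net flux on the hot side equals that on the cold side.
σ(T₁⁴−T_s⁴)/D₁ = σ(T_s⁴−T₂⁴)/D₂, with D₁ = 1/ε₁+1/ε_s−1 = 3.533, D₂ = 1/ε_s+1/ε₂−1 = 3.178.
Solve for T_s⁴: T_s⁴ = (D₂·T₁⁴ + D₁·T₂⁴)/(D₁+D₂) = 2.663×10¹¹ K⁴.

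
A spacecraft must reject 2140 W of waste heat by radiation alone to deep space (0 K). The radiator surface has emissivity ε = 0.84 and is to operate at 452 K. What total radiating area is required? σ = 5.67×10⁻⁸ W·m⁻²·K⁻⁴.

A ≈ 1.08 m²

P = εσA T⁴ ⇒ A = P/(εσT⁴).
T⁴ = 4.174×10¹⁰ K⁴.
A = 2140/(0.84 × 5.67×10⁻⁸ × 4.174×10¹⁰).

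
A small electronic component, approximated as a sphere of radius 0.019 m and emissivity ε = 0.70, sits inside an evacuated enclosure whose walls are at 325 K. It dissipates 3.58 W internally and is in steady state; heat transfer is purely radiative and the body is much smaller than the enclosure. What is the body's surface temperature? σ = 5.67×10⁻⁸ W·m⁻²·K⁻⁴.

For a small grey body in a large enclosure, net radiated power = εσA(T⁴ − T_w⁴).
Steady state: P = εσA(T⁴ − T_w⁴) with A = 4πr² = 0.004536 m².
T⁴ = P/(εσA) + T_w⁴ = 3.58/(0.70·5.67×10⁻⁸·0.004536) + (325)⁴
    = 1.988×10¹⁰ + 1.116×10¹⁰ = 3.104×10¹⁰ K⁴.

T ≈ 420 K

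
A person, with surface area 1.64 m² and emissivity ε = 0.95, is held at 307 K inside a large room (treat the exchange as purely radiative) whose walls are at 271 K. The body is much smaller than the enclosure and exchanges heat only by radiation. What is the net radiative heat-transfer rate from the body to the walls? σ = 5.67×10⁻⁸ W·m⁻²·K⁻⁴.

For a small grey body in a large enclosure: P_net = εσA(T_body⁴ − T_wall⁴).
A = 1.64 m²; T_body⁴ − T_wall⁴ = 8.883×10⁹ − 5.394×10⁹ = 3.489×10⁹ K⁴.
|P_net| = 0.95·5.67×10⁻⁸·1.640·3.489×10⁹.

P_net ≈ 308 W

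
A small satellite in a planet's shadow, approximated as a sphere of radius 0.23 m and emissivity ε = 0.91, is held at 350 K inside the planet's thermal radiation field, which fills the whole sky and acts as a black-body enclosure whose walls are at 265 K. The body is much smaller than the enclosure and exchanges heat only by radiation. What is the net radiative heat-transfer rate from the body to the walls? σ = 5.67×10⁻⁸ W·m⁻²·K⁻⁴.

P_net ≈ 346 W

For a small grey body in a large enclosure: P_net = εσA(T_body⁴ − T_wall⁴).
A = 4πr² = 0.6648 m²; T_body⁴ − T_wall⁴ = 1.501×10¹⁰ − 4.932×10⁹ = 1.007×10¹⁰ K⁴.
|P_net| = 0.91·5.67×10⁻⁸·0.6648·1.007×10¹⁰.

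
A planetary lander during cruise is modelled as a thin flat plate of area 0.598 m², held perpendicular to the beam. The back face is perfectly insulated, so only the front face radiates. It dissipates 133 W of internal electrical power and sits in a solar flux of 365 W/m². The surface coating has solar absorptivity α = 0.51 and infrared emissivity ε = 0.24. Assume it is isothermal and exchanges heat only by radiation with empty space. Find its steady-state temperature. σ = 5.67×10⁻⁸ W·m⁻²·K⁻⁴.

T ≈ 416 K

At steady state, absorbed solar power + internal power = radiated power.
Absorbed: α·S·A_cross = 0.51·365·0.5980 = 111.3 W (cross-section A).
Total input = 111.3 + 133 = 244.3 W.
Radiated: εσ·A_surf·T⁴ with A_surf = A = 0.5980 m².
T⁴ = 244.3/(0.24·5.67×10⁻⁸·0.5980) = 3.002×10¹⁰ K⁴.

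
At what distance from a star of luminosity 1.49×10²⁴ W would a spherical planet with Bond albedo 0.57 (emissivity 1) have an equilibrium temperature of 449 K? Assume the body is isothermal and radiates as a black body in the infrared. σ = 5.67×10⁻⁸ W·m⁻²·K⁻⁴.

For an isothermal black-emitting sphere, (1−a)S·πr² = σ·4πr²·T⁴ ⇒ S = 4σT⁴/(1−a).
S = 4·5.67×10⁻⁸·(449)⁴/0.430 = 21440 W/m².
Flux falls as S = L/(4πd²), so d = √(L/(4πS)) = √(1.49×10²⁴/(4π·21440)).

d ≈ 2.35×10⁹ m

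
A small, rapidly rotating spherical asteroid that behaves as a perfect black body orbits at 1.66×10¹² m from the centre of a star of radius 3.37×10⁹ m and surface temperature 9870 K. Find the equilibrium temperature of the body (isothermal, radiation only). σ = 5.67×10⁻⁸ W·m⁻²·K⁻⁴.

The star's surface emits σT_*⁴; at distance d the flux is S = σT_*⁴(R_*/d)².
S = 5.67×10⁻⁸·(9870)⁴·(3.37×10⁹/1.66×10¹²)² = 2218 W/m².
For an isothermal sphere T⁴ = (1−a)S/(4σ) = 9.778×10⁹ K⁴.

T ≈ 314 K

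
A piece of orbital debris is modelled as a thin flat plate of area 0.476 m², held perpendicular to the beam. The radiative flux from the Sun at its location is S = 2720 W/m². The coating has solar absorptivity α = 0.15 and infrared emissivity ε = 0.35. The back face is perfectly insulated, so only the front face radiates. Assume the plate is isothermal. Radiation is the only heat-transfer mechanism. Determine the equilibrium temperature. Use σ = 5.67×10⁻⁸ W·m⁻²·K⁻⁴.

T ≈ 379 K

At equilibrium, absorbed power = emitted power.
Absorbing cross-section = A = 0.4760 m²; emitting surface = A = 0.4760 m² (ratio 1).
αS·A_cross = εσ·A_surf·T⁴  ⇒  T⁴ = αS/(ε·1σ).
T⁴ = 0.150·2720/(0.35·1·5.67×10⁻⁸) = 2.056×10¹⁰ K⁴.
T = (2.056×10¹⁰)^(1/4).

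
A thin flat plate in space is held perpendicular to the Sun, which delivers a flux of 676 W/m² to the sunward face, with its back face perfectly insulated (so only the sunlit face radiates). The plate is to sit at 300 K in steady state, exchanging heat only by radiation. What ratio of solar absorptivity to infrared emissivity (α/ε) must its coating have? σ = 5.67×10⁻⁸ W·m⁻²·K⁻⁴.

Balance: αS·A = εσ·1A·T⁴ ⇒ α/ε = σT⁴/S.
α/ε = 5.67×10⁻⁸·(300)⁴/676 = 5.67×10⁻⁸·8.100×10⁹/676.

α/ε ≈ 0.679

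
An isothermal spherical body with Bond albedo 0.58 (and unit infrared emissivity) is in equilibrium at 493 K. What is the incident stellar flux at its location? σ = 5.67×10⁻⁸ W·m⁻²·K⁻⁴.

S ≈ 31900 W/m²

(1−a)S·πr² = σ·4πr²·T⁴ ⇒ S = 4σT⁴/(1−a).
S = 4·5.67×10⁻⁸·5.907×10¹⁰/0.420.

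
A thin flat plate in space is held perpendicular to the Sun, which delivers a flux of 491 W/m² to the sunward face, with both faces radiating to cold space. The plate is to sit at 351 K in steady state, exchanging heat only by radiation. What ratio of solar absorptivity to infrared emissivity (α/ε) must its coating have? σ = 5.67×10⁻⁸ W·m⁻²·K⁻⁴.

Balance: αS·A = εσ·2A·T⁴ ⇒ α/ε = 2σT⁴/S.
α/ε = 2·5.67×10⁻⁸·(351)⁴/491 = 2·5.67×10⁻⁸·1.518×10¹⁰/491.

α/ε ≈ 3.51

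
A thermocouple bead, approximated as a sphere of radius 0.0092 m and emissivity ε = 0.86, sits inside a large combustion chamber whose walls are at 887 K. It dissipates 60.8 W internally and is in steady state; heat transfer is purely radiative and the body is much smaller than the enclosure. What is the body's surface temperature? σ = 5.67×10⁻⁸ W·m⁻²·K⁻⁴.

T ≈ 1160 K

For a small grey body in a large enclosure, net radiated power = εσA(T⁴ − T_w⁴).
Steady state: P = εσA(T⁴ − T_w⁴) with A = 4πr² = 0.001064 m².
T⁴ = P/(εσA) + T_w⁴ = 60.8/(0.86·5.67×10⁻⁸·0.001064) + (887)⁴
    = 1.172×10¹² + 6.190×10¹¹ = 1.791×10¹² K⁴.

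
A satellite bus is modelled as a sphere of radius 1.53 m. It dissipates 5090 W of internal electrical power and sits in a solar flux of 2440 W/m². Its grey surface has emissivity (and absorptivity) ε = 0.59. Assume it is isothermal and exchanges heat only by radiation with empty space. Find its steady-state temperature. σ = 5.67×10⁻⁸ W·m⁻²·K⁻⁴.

T ≈ 355 K

At steady state, absorbed solar power + internal power = radiated power.
Absorbed: α·S·A_cross = 0.59·2440·7.354 = 10590 W (cross-section πr²).
Total input = 10590 + 5090 = 15680 W.
Radiated: εσ·A_surf·T⁴ with A_surf = 4πr² = 29.42 m².
T⁴ = 15680/(0.59·5.67×10⁻⁸·29.42) = 1.593×10¹⁰ K⁴.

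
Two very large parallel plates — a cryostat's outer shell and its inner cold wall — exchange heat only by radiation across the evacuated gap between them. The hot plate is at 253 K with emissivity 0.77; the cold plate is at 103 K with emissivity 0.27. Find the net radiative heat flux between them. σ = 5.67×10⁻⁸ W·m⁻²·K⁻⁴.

For two infinite grey parallel plates, q = σ(T₁⁴ − T₂⁴)/(1/ε₁ + 1/ε₂ − 1).
T₁⁴ − T₂⁴ = 4.097×10⁹ − 1.126×10⁸ = 3.985×10⁹ K⁴.
1/ε₁ + 1/ε₂ − 1 = 1.299 + 3.704 − 1 = 4.002.
q = 5.67×10⁻⁸ × 3.985×10⁹ / 4.002.

q ≈ 56.4 W/m²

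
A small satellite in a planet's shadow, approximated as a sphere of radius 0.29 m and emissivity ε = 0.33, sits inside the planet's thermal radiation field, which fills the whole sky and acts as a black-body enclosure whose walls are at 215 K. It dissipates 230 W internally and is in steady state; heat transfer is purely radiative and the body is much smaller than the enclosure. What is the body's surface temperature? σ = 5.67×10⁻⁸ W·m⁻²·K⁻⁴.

T ≈ 343 K

For a small grey body in a large enclosure, net radiated power = εσA(T⁴ − T_w⁴).
Steady state: P = εσA(T⁴ − T_w⁴) with A = 4πr² = 1.057 m².
T⁴ = P/(εσA) + T_w⁴ = 230/(0.33·5.67×10⁻⁸·1.057) + (215)⁴
    = 1.163×10¹⁰ + 2.137×10⁹ = 1.377×10¹⁰ K⁴.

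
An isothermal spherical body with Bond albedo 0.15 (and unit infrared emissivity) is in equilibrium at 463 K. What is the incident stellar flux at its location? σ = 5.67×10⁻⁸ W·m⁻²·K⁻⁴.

S ≈ 12300 W/m²

(1−a)S·πr² = σ·4πr²·T⁴ ⇒ S = 4σT⁴/(1−a).
S = 4·5.67×10⁻⁸·4.595×10¹⁰/0.850.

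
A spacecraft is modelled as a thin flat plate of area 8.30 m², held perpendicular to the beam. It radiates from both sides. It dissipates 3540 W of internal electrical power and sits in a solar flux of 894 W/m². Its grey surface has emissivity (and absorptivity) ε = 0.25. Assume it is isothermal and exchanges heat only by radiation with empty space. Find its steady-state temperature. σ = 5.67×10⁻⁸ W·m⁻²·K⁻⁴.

At steady state, absorbed solar power + internal power = radiated power.
Absorbed: α·S·A_cross = 0.25·894·8.300 = 1855 W (cross-section A).
Total input = 1855 + 3540 = 5395 W.
Radiated: εσ·A_surf·T⁴ with A_surf = 2A = 16.60 m².
T⁴ = 5395/(0.25·5.67×10⁻⁸·16.60) = 2.293×10¹⁰ K⁴.

T ≈ 389 K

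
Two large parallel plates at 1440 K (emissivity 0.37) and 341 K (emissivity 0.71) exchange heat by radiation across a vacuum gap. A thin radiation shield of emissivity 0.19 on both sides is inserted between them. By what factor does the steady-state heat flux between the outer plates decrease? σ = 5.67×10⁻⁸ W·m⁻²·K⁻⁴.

factor ≈ 4.06

Without shield: q₀ = σΔ(T⁴)/(1/ε₁+1/ε₂−1) with denominator 3.111.
With shield the two gaps are in series; the resistances add: (1/ε₁+1/ε_s−1)+(1/ε_s+1/ε₂−1) = 6.966+5.672 = 12.64.
Heat-flux ratio q₀/q = 12.64/3.111.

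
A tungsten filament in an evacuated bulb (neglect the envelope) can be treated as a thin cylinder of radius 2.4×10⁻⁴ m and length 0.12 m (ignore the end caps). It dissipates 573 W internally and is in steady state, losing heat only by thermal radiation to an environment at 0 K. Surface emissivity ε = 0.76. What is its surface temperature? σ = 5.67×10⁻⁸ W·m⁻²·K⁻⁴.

T ≈ 2930 K

Steady state: internal power = radiated power, P = εσA T⁴.
Radiating area A = 2πrL = 1.810×10⁻⁴ m².
T⁴ = P/(εσA) = 573/(0.76·5.67×10⁻⁸·1.810×10⁻⁴) = 7.348×10¹³ K⁴.
T = (7.348×10¹³)^(1/4).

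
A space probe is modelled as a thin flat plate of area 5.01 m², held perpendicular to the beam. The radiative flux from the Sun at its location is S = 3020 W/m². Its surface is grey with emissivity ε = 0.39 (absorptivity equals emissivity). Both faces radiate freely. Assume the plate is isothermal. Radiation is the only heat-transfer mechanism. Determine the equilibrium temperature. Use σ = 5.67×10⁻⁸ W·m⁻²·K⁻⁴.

T ≈ 404 K

At equilibrium, absorbed power = emitted power.
Absorbing cross-section = A = 5.010 m²; emitting surface = 2A = 10.02 m² (ratio 2).
εS·A_cross = εσ·A_surf·T⁴  ⇒  T⁴ = S/(2σ)   (ε cancels).
T⁴ = 3020/(2·5.67×10⁻⁸) = 2.663×10¹⁰ K⁴.
T = (2.663×10¹⁰)^(1/4).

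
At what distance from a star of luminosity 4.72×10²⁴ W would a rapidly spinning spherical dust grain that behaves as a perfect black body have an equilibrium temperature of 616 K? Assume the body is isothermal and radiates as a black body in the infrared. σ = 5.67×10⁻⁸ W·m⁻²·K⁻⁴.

d ≈ 3.39×10⁹ m

For an isothermal black-emitting sphere, (1−a)S·πr² = σ·4πr²·T⁴ ⇒ S = 4σT⁴/(1−a).
S = 4·5.67×10⁻⁸·(616)⁴/1.00 = 32660 W/m².
Flux falls as S = L/(4πd²), so d = √(L/(4πS)) = √(4.72×10²⁴/(4π·32660)).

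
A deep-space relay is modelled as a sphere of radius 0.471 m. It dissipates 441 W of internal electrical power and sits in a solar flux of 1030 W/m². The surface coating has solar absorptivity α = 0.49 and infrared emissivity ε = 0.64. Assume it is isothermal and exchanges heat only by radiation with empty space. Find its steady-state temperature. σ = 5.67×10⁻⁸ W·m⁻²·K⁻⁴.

At steady state, absorbed solar power + internal power = radiated power.
Absorbed: α·S·A_cross = 0.49·1030·0.6969 = 351.7 W (cross-section πr²).
Total input = 351.7 + 441 = 792.7 W.
Radiated: εσ·A_surf·T⁴ with A_surf = 4πr² = 2.788 m².
T⁴ = 792.7/(0.64·5.67×10⁻⁸·2.788) = 7.836×10⁹ K⁴.

T ≈ 298 K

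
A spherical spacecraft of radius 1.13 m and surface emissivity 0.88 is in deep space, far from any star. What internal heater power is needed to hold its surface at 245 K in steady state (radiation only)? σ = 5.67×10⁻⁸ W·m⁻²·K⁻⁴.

P ≈ 2880 W

P = εσ·4πr²·T⁴.
4πr² = 16.05 m²; T⁴ = 3.603×10⁹ K⁴.
P = 0.88·5.67×10⁻⁸·16.05·3.603×10⁹.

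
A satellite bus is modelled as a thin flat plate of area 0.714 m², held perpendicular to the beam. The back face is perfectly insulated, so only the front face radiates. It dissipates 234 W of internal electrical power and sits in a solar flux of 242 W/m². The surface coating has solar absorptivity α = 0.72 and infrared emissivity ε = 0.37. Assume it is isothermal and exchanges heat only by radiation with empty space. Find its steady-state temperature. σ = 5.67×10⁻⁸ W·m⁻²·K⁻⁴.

T ≈ 393 K

At steady state, absorbed solar power + internal power = radiated power.
Absorbed: α·S·A_cross = 0.72·242·0.7140 = 124.4 W (cross-section A).
Total input = 124.4 + 234 = 358.4 W.
Radiated: εσ·A_surf·T⁴ with A_surf = A = 0.7140 m².
T⁴ = 358.4/(0.37·5.67×10⁻⁸·0.7140) = 2.393×10¹⁰ K⁴.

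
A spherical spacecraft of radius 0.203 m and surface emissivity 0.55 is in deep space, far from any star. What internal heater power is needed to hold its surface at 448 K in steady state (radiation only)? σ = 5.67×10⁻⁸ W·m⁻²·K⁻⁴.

P = εσ·4πr²·T⁴.
4πr² = 0.5178 m²; T⁴ = 4.028×10¹⁰ K⁴.
P = 0.55·5.67×10⁻⁸·0.5178·4.028×10¹⁰.

P ≈ 651 W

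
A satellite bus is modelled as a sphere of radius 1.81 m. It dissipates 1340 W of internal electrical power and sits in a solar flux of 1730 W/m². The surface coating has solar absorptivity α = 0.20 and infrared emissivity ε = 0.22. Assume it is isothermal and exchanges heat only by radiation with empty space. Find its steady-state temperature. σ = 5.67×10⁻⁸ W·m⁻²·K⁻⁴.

At steady state, absorbed solar power + internal power = radiated power.
Absorbed: α·S·A_cross = 0.20·1730·10.29 = 3561 W (cross-section πr²).
Total input = 3561 + 1340 = 4901 W.
Radiated: εσ·A_surf·T⁴ with A_surf = 4πr² = 41.17 m².
T⁴ = 4901/(0.22·5.67×10⁻⁸·41.17) = 9.544×10⁹ K⁴.

T ≈ 313 K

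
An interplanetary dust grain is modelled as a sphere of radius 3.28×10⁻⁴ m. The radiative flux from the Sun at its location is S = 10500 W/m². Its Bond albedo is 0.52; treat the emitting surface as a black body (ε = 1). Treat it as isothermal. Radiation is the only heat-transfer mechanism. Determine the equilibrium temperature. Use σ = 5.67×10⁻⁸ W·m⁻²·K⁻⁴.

T ≈ 386 K

At equilibrium, absorbed power = emitted power.
Absorbing cross-section = πr² = 3.380×10⁻⁷ m²; emitting surface = 4πr² = 1.352×10⁻⁶ m² (ratio 4).
(1−a)S·A_cross = εσ·A_surf·T⁴  ⇒  T⁴ = (1−a)S/(4σ).
T⁴ = 0.480·10500/(4·5.67×10⁻⁸) = 2.222×10¹⁰ K⁴.
T = (2.222×10¹⁰)^(1/4).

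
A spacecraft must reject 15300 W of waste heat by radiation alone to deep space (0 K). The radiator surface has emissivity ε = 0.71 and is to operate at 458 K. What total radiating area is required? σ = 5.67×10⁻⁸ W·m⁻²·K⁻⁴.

A ≈ 8.64 m²

P = εσA T⁴ ⇒ A = P/(εσT⁴).
T⁴ = 4.400×10¹⁰ K⁴.
A = 15300/(0.71 × 5.67×10⁻⁸ × 4.400×10¹⁰).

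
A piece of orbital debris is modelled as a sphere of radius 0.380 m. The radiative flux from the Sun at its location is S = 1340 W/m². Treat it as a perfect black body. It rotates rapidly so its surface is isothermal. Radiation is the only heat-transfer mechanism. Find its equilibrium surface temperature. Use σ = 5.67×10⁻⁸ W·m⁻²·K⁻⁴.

T ≈ 277 K

At equilibrium, absorbed power = emitted power.
Absorbing cross-section = πr² = 0.4536 m²; emitting surface = 4πr² = 1.815 m² (ratio 4).
S·A_cross = εσ·A_surf·T⁴  ⇒  T⁴ = S/(4σ).
T⁴ = 1.00·1340/(4·5.67×10⁻⁸) = 5.908×10⁹ K⁴.
T = (5.908×10⁹)^(1/4).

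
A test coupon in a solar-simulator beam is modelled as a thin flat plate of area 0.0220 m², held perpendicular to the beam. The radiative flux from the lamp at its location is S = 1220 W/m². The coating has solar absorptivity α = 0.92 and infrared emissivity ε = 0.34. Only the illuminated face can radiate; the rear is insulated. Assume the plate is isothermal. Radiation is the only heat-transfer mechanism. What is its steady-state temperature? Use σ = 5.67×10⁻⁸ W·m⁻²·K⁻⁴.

At equilibrium, absorbed power = emitted power.
Absorbing cross-section = A = 0.02200 m²; emitting surface = A = 0.02200 m² (ratio 1).
αS·A_cross = εσ·A_surf·T⁴  ⇒  T⁴ = αS/(ε·1σ).
T⁴ = 0.920·1220/(0.34·1·5.67×10⁻⁸) = 5.822×10¹⁰ K⁴.
T = (5.822×10¹⁰)^(1/4).

T ≈ 491 K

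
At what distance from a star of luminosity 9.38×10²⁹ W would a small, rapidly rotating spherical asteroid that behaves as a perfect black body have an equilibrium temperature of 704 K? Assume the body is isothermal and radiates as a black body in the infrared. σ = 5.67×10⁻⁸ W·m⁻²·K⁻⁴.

For an isothermal black-emitting sphere, (1−a)S·πr² = σ·4πr²·T⁴ ⇒ S = 4σT⁴/(1−a).
S = 4·5.67×10⁻⁸·(704)⁴/1.00 = 55710 W/m².
Flux falls as S = L/(4πd²), so d = √(L/(4πS)) = √(9.38×10²⁹/(4π·55710)).

d ≈ 1.16×10¹² m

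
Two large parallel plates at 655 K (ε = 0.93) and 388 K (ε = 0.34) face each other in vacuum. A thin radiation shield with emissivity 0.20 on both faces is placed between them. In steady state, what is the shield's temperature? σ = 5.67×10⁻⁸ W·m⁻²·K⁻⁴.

In steady state the net flux on the hot side equals that on the cold side.
σ(T₁⁴−T_s⁴)/D₁ = σ(T_s⁴−T₂⁴)/D₂, with D₁ = 1/ε₁+1/ε_s−1 = 5.075, D₂ = 1/ε_s+1/ε₂−1 = 6.941.
Solve for T_s⁴: T_s⁴ = (D₂·T₁⁴ + D₁·T₂⁴)/(D₁+D₂) = 1.159×10¹¹ K⁴.

T_s ≈ 583 K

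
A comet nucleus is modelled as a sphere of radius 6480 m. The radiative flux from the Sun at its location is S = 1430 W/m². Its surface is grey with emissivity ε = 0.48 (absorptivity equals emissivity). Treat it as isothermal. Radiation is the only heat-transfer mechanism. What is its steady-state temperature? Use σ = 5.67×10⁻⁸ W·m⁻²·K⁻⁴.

T ≈ 282 K

At equilibrium, absorbed power = emitted power.
Absorbing cross-section = πr² = 1.319×10⁸ m²; emitting surface = 4πr² = 5.277×10⁸ m² (ratio 4).
εS·A_cross = εσ·A_surf·T⁴  ⇒  T⁴ = S/(4σ)   (ε cancels).
T⁴ = 1430/(4·5.67×10⁻⁸) = 6.305×10⁹ K⁴.
T = (6.305×10⁹)^(1/4).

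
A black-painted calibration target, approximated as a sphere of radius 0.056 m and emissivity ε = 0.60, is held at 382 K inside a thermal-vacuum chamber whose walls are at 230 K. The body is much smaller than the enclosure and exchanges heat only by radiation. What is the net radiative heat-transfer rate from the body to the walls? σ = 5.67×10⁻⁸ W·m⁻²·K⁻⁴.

For a small grey body in a large enclosure: P_net = εσA(T_body⁴ − T_wall⁴).
A = 4πr² = 0.03941 m²; T_body⁴ − T_wall⁴ = 2.129×10¹⁰ − 2.798×10⁹ = 1.850×10¹⁰ K⁴.
|P_net| = 0.60·5.67×10⁻⁸·0.03941·1.850×10¹⁰.

P_net ≈ 24.8 W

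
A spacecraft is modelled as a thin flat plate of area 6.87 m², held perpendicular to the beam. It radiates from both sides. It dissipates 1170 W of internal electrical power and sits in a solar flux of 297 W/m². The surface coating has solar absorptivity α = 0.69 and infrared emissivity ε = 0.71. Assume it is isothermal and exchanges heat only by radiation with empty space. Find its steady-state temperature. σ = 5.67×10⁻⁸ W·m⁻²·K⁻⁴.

At steady state, absorbed solar power + internal power = radiated power.
Absorbed: α·S·A_cross = 0.69·297·6.870 = 1408 W (cross-section A).
Total input = 1408 + 1170 = 2578 W.
Radiated: εσ·A_surf·T⁴ with A_surf = 2A = 13.74 m².
T⁴ = 2578/(0.71·5.67×10⁻⁸·13.74) = 4.661×10⁹ K⁴.

T ≈ 261 K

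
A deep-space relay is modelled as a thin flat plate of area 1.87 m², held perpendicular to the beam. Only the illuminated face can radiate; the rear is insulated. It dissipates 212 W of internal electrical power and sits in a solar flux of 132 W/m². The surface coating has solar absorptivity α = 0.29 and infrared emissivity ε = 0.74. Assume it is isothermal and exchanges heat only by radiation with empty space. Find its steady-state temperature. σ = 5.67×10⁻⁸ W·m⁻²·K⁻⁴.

At steady state, absorbed solar power + internal power = radiated power.
Absorbed: α·S·A_cross = 0.29·132·1.870 = 71.58 W (cross-section A).
Total input = 71.58 + 212 = 283.6 W.
Radiated: εσ·A_surf·T⁴ with A_surf = A = 1.870 m².
T⁴ = 283.6/(0.74·5.67×10⁻⁸·1.870) = 3.614×10⁹ K⁴.

T ≈ 245 K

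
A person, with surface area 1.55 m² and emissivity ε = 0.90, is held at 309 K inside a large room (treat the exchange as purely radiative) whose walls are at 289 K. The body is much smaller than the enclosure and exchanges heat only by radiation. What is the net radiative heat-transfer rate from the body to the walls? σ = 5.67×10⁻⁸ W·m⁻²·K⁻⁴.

For a small grey body in a large enclosure: P_net = εσA(T_body⁴ − T_wall⁴).
A = 1.55 m²; T_body⁴ − T_wall⁴ = 9.117×10⁹ − 6.976×10⁹ = 2.141×10⁹ K⁴.
|P_net| = 0.90·5.67×10⁻⁸·1.550·2.141×10⁹.

P_net ≈ 169 W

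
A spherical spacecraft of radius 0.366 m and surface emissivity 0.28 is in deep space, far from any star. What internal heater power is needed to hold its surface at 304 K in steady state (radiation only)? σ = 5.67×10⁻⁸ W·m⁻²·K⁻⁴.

P = εσ·4πr²·T⁴.
4πr² = 1.683 m²; T⁴ = 8.541×10⁹ K⁴.
P = 0.28·5.67×10⁻⁸·1.683·8.541×10⁹.

P ≈ 228 W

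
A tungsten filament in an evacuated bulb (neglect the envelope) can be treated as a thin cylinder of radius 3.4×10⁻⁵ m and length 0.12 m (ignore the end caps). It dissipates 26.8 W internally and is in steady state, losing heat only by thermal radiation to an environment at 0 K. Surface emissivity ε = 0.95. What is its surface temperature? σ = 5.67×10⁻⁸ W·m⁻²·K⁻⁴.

T ≈ 2100 K

Steady state: internal power = radiated power, P = εσA T⁴.
Radiating area A = 2πrL = 2.564×10⁻⁵ m².
T⁴ = P/(εσA) = 26.8/(0.95·5.67×10⁻⁸·2.564×10⁻⁵) = 1.941×10¹³ K⁴.
T = (1.941×10¹³)^(1/4).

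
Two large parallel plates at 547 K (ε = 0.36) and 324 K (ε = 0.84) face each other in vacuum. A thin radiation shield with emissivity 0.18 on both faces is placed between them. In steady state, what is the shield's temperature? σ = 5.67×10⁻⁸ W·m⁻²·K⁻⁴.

T_s ≈ 462 K

In steady state the net flux on the hot side equals that on the cold side.
σ(T₁⁴−T_s⁴)/D₁ = σ(T_s⁴−T₂⁴)/D₂, with D₁ = 1/ε₁+1/ε_s−1 = 7.333, D₂ = 1/ε_s+1/ε₂−1 = 5.746.
Solve for T_s⁴: T_s⁴ = (D₂·T₁⁴ + D₁·T₂⁴)/(D₁+D₂) = 4.551×10¹⁰ K⁴.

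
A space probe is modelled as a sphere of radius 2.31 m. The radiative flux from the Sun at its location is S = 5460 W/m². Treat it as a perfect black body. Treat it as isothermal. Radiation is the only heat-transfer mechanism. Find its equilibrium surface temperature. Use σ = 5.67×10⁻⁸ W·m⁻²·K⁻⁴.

At equilibrium, absorbed power = emitted power.
Absorbing cross-section = πr² = 16.76 m²; emitting surface = 4πr² = 67.06 m² (ratio 4).
S·A_cross = εσ·A_surf·T⁴  ⇒  T⁴ = S/(4σ).
T⁴ = 1.00·5460/(4·5.67×10⁻⁸) = 2.407×10¹⁰ K⁴.
T = (2.407×10¹⁰)^(1/4).

T ≈ 394 K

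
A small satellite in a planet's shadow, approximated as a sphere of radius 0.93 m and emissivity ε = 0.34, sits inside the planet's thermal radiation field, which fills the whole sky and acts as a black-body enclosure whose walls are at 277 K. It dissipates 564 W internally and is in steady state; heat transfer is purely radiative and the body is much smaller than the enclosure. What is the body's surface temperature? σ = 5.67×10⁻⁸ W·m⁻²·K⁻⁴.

T ≈ 304 K

For a small grey body in a large enclosure, net radiated power = εσA(T⁴ − T_w⁴).
Steady state: P = εσA(T⁴ − T_w⁴) with A = 4πr² = 10.87 m².
T⁴ = P/(εσA) + T_w⁴ = 564/(0.34·5.67×10⁻⁸·10.87) + (277)⁴
    = 2.692×10⁹ + 5.887×10⁹ = 8.579×10⁹ K⁴.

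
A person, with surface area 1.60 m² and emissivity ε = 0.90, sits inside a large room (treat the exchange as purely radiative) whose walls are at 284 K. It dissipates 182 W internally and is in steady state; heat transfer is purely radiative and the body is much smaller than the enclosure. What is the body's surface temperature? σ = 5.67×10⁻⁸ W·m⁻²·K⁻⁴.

For a small grey body in a large enclosure, net radiated power = εσA(T⁴ − T_w⁴).
Steady state: P = εσA(T⁴ − T_w⁴) with A = 1.60 m².
T⁴ = P/(εσA) + T_w⁴ = 182/(0.90·5.67×10⁻⁸·1.600) + (284)⁴
    = 2.229×10⁹ + 6.505×10⁹ = 8.734×10⁹ K⁴.

T ≈ 306 K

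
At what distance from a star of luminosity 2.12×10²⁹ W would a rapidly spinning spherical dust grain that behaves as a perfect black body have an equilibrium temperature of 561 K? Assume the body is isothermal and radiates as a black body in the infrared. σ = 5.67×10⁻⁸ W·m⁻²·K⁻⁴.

For an isothermal black-emitting sphere, (1−a)S·πr² = σ·4πr²·T⁴ ⇒ S = 4σT⁴/(1−a).
S = 4·5.67×10⁻⁸·(561)⁴/1.00 = 22460 W/m².
Flux falls as S = L/(4πd²), so d = √(L/(4πS)) = √(2.12×10²⁹/(4π·22460)).

d ≈ 8.67×10¹¹ m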